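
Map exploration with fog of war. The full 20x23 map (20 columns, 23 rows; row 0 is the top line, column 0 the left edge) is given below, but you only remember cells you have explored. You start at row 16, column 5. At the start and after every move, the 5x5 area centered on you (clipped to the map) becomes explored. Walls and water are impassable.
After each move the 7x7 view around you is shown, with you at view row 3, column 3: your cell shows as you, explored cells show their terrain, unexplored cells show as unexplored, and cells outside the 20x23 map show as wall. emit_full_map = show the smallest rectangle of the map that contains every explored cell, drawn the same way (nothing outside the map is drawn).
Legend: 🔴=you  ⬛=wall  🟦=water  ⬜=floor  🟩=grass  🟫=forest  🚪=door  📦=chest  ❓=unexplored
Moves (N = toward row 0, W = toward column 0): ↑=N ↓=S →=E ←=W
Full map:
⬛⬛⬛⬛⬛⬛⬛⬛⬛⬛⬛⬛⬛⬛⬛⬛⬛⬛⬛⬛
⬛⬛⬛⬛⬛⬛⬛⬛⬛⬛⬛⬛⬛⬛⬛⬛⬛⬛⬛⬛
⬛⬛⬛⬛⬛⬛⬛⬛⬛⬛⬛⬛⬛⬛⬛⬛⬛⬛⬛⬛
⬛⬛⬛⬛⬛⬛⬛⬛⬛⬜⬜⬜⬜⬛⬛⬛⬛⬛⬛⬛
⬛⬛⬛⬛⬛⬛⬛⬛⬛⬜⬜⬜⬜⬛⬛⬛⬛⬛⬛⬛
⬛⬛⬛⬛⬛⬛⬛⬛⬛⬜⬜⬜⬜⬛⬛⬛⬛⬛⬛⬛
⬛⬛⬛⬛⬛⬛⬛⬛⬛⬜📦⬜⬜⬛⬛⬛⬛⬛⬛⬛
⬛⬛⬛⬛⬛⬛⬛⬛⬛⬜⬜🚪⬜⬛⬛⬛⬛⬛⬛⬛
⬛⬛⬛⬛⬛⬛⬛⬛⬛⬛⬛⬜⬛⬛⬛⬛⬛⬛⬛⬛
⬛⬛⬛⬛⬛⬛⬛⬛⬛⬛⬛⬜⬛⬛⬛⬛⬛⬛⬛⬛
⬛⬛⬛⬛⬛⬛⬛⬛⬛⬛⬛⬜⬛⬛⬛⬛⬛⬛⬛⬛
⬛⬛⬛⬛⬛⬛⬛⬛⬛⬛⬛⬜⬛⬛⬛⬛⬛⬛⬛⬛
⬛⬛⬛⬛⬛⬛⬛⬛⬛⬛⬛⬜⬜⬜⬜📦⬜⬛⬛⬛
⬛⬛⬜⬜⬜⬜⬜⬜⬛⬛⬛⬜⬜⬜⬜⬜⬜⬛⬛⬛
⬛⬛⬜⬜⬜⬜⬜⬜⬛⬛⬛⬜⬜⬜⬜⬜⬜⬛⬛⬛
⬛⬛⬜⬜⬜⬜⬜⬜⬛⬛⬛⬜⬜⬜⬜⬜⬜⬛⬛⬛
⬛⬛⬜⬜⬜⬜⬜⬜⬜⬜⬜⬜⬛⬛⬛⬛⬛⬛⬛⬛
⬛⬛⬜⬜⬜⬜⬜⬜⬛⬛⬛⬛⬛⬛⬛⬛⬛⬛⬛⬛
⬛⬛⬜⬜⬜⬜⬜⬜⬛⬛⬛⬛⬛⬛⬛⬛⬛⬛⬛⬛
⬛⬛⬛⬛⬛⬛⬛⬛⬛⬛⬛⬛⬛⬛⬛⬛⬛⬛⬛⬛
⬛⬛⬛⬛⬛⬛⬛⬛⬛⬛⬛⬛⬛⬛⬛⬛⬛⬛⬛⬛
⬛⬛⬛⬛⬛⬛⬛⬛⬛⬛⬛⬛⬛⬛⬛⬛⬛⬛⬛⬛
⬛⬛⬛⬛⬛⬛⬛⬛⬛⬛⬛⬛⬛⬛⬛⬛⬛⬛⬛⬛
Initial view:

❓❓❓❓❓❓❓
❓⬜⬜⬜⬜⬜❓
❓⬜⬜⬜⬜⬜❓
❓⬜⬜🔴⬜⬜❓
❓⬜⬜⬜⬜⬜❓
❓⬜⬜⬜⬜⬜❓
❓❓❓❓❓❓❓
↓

❓⬜⬜⬜⬜⬜❓
❓⬜⬜⬜⬜⬜❓
❓⬜⬜⬜⬜⬜❓
❓⬜⬜🔴⬜⬜❓
❓⬜⬜⬜⬜⬜❓
❓⬛⬛⬛⬛⬛❓
❓❓❓❓❓❓❓

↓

❓⬜⬜⬜⬜⬜❓
❓⬜⬜⬜⬜⬜❓
❓⬜⬜⬜⬜⬜❓
❓⬜⬜🔴⬜⬜❓
❓⬛⬛⬛⬛⬛❓
❓⬛⬛⬛⬛⬛❓
❓❓❓❓❓❓❓

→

⬜⬜⬜⬜⬜❓❓
⬜⬜⬜⬜⬜⬜❓
⬜⬜⬜⬜⬜⬛❓
⬜⬜⬜🔴⬜⬛❓
⬛⬛⬛⬛⬛⬛❓
⬛⬛⬛⬛⬛⬛❓
❓❓❓❓❓❓❓

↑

⬜⬜⬜⬜⬜❓❓
⬜⬜⬜⬜⬜⬛❓
⬜⬜⬜⬜⬜⬜❓
⬜⬜⬜🔴⬜⬛❓
⬜⬜⬜⬜⬜⬛❓
⬛⬛⬛⬛⬛⬛❓
⬛⬛⬛⬛⬛⬛❓

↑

❓❓❓❓❓❓❓
⬜⬜⬜⬜⬜⬛❓
⬜⬜⬜⬜⬜⬛❓
⬜⬜⬜🔴⬜⬜❓
⬜⬜⬜⬜⬜⬛❓
⬜⬜⬜⬜⬜⬛❓
⬛⬛⬛⬛⬛⬛❓

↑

❓❓❓❓❓❓❓
❓⬜⬜⬜⬜⬛❓
⬜⬜⬜⬜⬜⬛❓
⬜⬜⬜🔴⬜⬛❓
⬜⬜⬜⬜⬜⬜❓
⬜⬜⬜⬜⬜⬛❓
⬜⬜⬜⬜⬜⬛❓

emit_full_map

❓⬜⬜⬜⬜⬛
⬜⬜⬜⬜⬜⬛
⬜⬜⬜🔴⬜⬛
⬜⬜⬜⬜⬜⬜
⬜⬜⬜⬜⬜⬛
⬜⬜⬜⬜⬜⬛
⬛⬛⬛⬛⬛⬛
⬛⬛⬛⬛⬛⬛

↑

❓❓❓❓❓❓❓
❓⬛⬛⬛⬛⬛❓
❓⬜⬜⬜⬜⬛❓
⬜⬜⬜🔴⬜⬛❓
⬜⬜⬜⬜⬜⬛❓
⬜⬜⬜⬜⬜⬜❓
⬜⬜⬜⬜⬜⬛❓

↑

❓❓❓❓❓❓❓
❓⬛⬛⬛⬛⬛❓
❓⬛⬛⬛⬛⬛❓
❓⬜⬜🔴⬜⬛❓
⬜⬜⬜⬜⬜⬛❓
⬜⬜⬜⬜⬜⬛❓
⬜⬜⬜⬜⬜⬜❓

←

❓❓❓❓❓❓❓
❓⬛⬛⬛⬛⬛⬛
❓⬛⬛⬛⬛⬛⬛
❓⬜⬜🔴⬜⬜⬛
❓⬜⬜⬜⬜⬜⬛
❓⬜⬜⬜⬜⬜⬛
❓⬜⬜⬜⬜⬜⬜

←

❓❓❓❓❓❓❓
❓⬛⬛⬛⬛⬛⬛
❓⬛⬛⬛⬛⬛⬛
❓⬜⬜🔴⬜⬜⬜
❓⬜⬜⬜⬜⬜⬜
❓⬜⬜⬜⬜⬜⬜
❓❓⬜⬜⬜⬜⬜

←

❓❓❓❓❓❓❓
❓⬛⬛⬛⬛⬛⬛
❓⬛⬛⬛⬛⬛⬛
❓⬛⬜🔴⬜⬜⬜
❓⬛⬜⬜⬜⬜⬜
❓⬛⬜⬜⬜⬜⬜
❓❓❓⬜⬜⬜⬜

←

⬛❓❓❓❓❓❓
⬛⬛⬛⬛⬛⬛⬛
⬛⬛⬛⬛⬛⬛⬛
⬛⬛⬛🔴⬜⬜⬜
⬛⬛⬛⬜⬜⬜⬜
⬛⬛⬛⬜⬜⬜⬜
⬛❓❓❓⬜⬜⬜

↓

⬛⬛⬛⬛⬛⬛⬛
⬛⬛⬛⬛⬛⬛⬛
⬛⬛⬛⬜⬜⬜⬜
⬛⬛⬛🔴⬜⬜⬜
⬛⬛⬛⬜⬜⬜⬜
⬛⬛⬛⬜⬜⬜⬜
⬛❓❓❓⬜⬜⬜

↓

⬛⬛⬛⬛⬛⬛⬛
⬛⬛⬛⬜⬜⬜⬜
⬛⬛⬛⬜⬜⬜⬜
⬛⬛⬛🔴⬜⬜⬜
⬛⬛⬛⬜⬜⬜⬜
⬛⬛⬛⬜⬜⬜⬜
⬛❓❓❓⬜⬜⬜

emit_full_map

⬛⬛⬛⬛⬛⬛⬛⬛⬛
⬛⬛⬛⬛⬛⬛⬛⬛⬛
⬛⬛⬜⬜⬜⬜⬜⬜⬛
⬛⬛⬜⬜⬜⬜⬜⬜⬛
⬛⬛🔴⬜⬜⬜⬜⬜⬛
⬛⬛⬜⬜⬜⬜⬜⬜⬜
⬛⬛⬜⬜⬜⬜⬜⬜⬛
❓❓❓⬜⬜⬜⬜⬜⬛
❓❓❓⬛⬛⬛⬛⬛⬛
❓❓❓⬛⬛⬛⬛⬛⬛

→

⬛⬛⬛⬛⬛⬛⬛
⬛⬛⬜⬜⬜⬜⬜
⬛⬛⬜⬜⬜⬜⬜
⬛⬛⬜🔴⬜⬜⬜
⬛⬛⬜⬜⬜⬜⬜
⬛⬛⬜⬜⬜⬜⬜
❓❓❓⬜⬜⬜⬜

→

⬛⬛⬛⬛⬛⬛⬛
⬛⬜⬜⬜⬜⬜⬜
⬛⬜⬜⬜⬜⬜⬜
⬛⬜⬜🔴⬜⬜⬜
⬛⬜⬜⬜⬜⬜⬜
⬛⬜⬜⬜⬜⬜⬜
❓❓⬜⬜⬜⬜⬜

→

⬛⬛⬛⬛⬛⬛⬛
⬜⬜⬜⬜⬜⬜⬛
⬜⬜⬜⬜⬜⬜⬛
⬜⬜⬜🔴⬜⬜⬛
⬜⬜⬜⬜⬜⬜⬜
⬜⬜⬜⬜⬜⬜⬛
❓⬜⬜⬜⬜⬜⬛

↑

⬛⬛⬛⬛⬛⬛⬛
⬛⬛⬛⬛⬛⬛⬛
⬜⬜⬜⬜⬜⬜⬛
⬜⬜⬜🔴⬜⬜⬛
⬜⬜⬜⬜⬜⬜⬛
⬜⬜⬜⬜⬜⬜⬜
⬜⬜⬜⬜⬜⬜⬛

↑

❓❓❓❓❓❓❓
⬛⬛⬛⬛⬛⬛⬛
⬛⬛⬛⬛⬛⬛⬛
⬜⬜⬜🔴⬜⬜⬛
⬜⬜⬜⬜⬜⬜⬛
⬜⬜⬜⬜⬜⬜⬛
⬜⬜⬜⬜⬜⬜⬜

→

❓❓❓❓❓❓❓
⬛⬛⬛⬛⬛⬛❓
⬛⬛⬛⬛⬛⬛❓
⬜⬜⬜🔴⬜⬛❓
⬜⬜⬜⬜⬜⬛❓
⬜⬜⬜⬜⬜⬛❓
⬜⬜⬜⬜⬜⬜❓

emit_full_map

⬛⬛⬛⬛⬛⬛⬛⬛⬛
⬛⬛⬛⬛⬛⬛⬛⬛⬛
⬛⬛⬜⬜⬜⬜🔴⬜⬛
⬛⬛⬜⬜⬜⬜⬜⬜⬛
⬛⬛⬜⬜⬜⬜⬜⬜⬛
⬛⬛⬜⬜⬜⬜⬜⬜⬜
⬛⬛⬜⬜⬜⬜⬜⬜⬛
❓❓❓⬜⬜⬜⬜⬜⬛
❓❓❓⬛⬛⬛⬛⬛⬛
❓❓❓⬛⬛⬛⬛⬛⬛

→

❓❓❓❓❓❓❓
⬛⬛⬛⬛⬛⬛❓
⬛⬛⬛⬛⬛⬛❓
⬜⬜⬜🔴⬛⬛❓
⬜⬜⬜⬜⬛⬛❓
⬜⬜⬜⬜⬛⬛❓
⬜⬜⬜⬜⬜❓❓

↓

⬛⬛⬛⬛⬛⬛❓
⬛⬛⬛⬛⬛⬛❓
⬜⬜⬜⬜⬛⬛❓
⬜⬜⬜🔴⬛⬛❓
⬜⬜⬜⬜⬛⬛❓
⬜⬜⬜⬜⬜⬜❓
⬜⬜⬜⬜⬛❓❓

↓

⬛⬛⬛⬛⬛⬛❓
⬜⬜⬜⬜⬛⬛❓
⬜⬜⬜⬜⬛⬛❓
⬜⬜⬜🔴⬛⬛❓
⬜⬜⬜⬜⬜⬜❓
⬜⬜⬜⬜⬛⬛❓
⬜⬜⬜⬜⬛❓❓

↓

⬜⬜⬜⬜⬛⬛❓
⬜⬜⬜⬜⬛⬛❓
⬜⬜⬜⬜⬛⬛❓
⬜⬜⬜🔴⬜⬜❓
⬜⬜⬜⬜⬛⬛❓
⬜⬜⬜⬜⬛⬛❓
⬛⬛⬛⬛⬛❓❓

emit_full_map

⬛⬛⬛⬛⬛⬛⬛⬛⬛⬛
⬛⬛⬛⬛⬛⬛⬛⬛⬛⬛
⬛⬛⬜⬜⬜⬜⬜⬜⬛⬛
⬛⬛⬜⬜⬜⬜⬜⬜⬛⬛
⬛⬛⬜⬜⬜⬜⬜⬜⬛⬛
⬛⬛⬜⬜⬜⬜⬜🔴⬜⬜
⬛⬛⬜⬜⬜⬜⬜⬜⬛⬛
❓❓❓⬜⬜⬜⬜⬜⬛⬛
❓❓❓⬛⬛⬛⬛⬛⬛❓
❓❓❓⬛⬛⬛⬛⬛⬛❓

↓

⬜⬜⬜⬜⬛⬛❓
⬜⬜⬜⬜⬛⬛❓
⬜⬜⬜⬜⬜⬜❓
⬜⬜⬜🔴⬛⬛❓
⬜⬜⬜⬜⬛⬛❓
⬛⬛⬛⬛⬛⬛❓
⬛⬛⬛⬛⬛❓❓

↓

⬜⬜⬜⬜⬛⬛❓
⬜⬜⬜⬜⬜⬜❓
⬜⬜⬜⬜⬛⬛❓
⬜⬜⬜🔴⬛⬛❓
⬛⬛⬛⬛⬛⬛❓
⬛⬛⬛⬛⬛⬛❓
❓❓❓❓❓❓❓

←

⬜⬜⬜⬜⬜⬛⬛
⬜⬜⬜⬜⬜⬜⬜
⬜⬜⬜⬜⬜⬛⬛
⬜⬜⬜🔴⬜⬛⬛
⬛⬛⬛⬛⬛⬛⬛
⬛⬛⬛⬛⬛⬛⬛
❓❓❓❓❓❓❓

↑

⬜⬜⬜⬜⬜⬛⬛
⬜⬜⬜⬜⬜⬛⬛
⬜⬜⬜⬜⬜⬜⬜
⬜⬜⬜🔴⬜⬛⬛
⬜⬜⬜⬜⬜⬛⬛
⬛⬛⬛⬛⬛⬛⬛
⬛⬛⬛⬛⬛⬛⬛

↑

⬜⬜⬜⬜⬜⬛⬛
⬜⬜⬜⬜⬜⬛⬛
⬜⬜⬜⬜⬜⬛⬛
⬜⬜⬜🔴⬜⬜⬜
⬜⬜⬜⬜⬜⬛⬛
⬜⬜⬜⬜⬜⬛⬛
⬛⬛⬛⬛⬛⬛⬛

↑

⬛⬛⬛⬛⬛⬛⬛
⬜⬜⬜⬜⬜⬛⬛
⬜⬜⬜⬜⬜⬛⬛
⬜⬜⬜🔴⬜⬛⬛
⬜⬜⬜⬜⬜⬜⬜
⬜⬜⬜⬜⬜⬛⬛
⬜⬜⬜⬜⬜⬛⬛

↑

⬛⬛⬛⬛⬛⬛⬛
⬛⬛⬛⬛⬛⬛⬛
⬜⬜⬜⬜⬜⬛⬛
⬜⬜⬜🔴⬜⬛⬛
⬜⬜⬜⬜⬜⬛⬛
⬜⬜⬜⬜⬜⬜⬜
⬜⬜⬜⬜⬜⬛⬛

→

⬛⬛⬛⬛⬛⬛❓
⬛⬛⬛⬛⬛⬛❓
⬜⬜⬜⬜⬛⬛❓
⬜⬜⬜🔴⬛⬛❓
⬜⬜⬜⬜⬛⬛❓
⬜⬜⬜⬜⬜⬜❓
⬜⬜⬜⬜⬛⬛❓

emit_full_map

⬛⬛⬛⬛⬛⬛⬛⬛⬛⬛
⬛⬛⬛⬛⬛⬛⬛⬛⬛⬛
⬛⬛⬜⬜⬜⬜⬜⬜⬛⬛
⬛⬛⬜⬜⬜⬜⬜🔴⬛⬛
⬛⬛⬜⬜⬜⬜⬜⬜⬛⬛
⬛⬛⬜⬜⬜⬜⬜⬜⬜⬜
⬛⬛⬜⬜⬜⬜⬜⬜⬛⬛
❓❓❓⬜⬜⬜⬜⬜⬛⬛
❓❓❓⬛⬛⬛⬛⬛⬛⬛
❓❓❓⬛⬛⬛⬛⬛⬛⬛


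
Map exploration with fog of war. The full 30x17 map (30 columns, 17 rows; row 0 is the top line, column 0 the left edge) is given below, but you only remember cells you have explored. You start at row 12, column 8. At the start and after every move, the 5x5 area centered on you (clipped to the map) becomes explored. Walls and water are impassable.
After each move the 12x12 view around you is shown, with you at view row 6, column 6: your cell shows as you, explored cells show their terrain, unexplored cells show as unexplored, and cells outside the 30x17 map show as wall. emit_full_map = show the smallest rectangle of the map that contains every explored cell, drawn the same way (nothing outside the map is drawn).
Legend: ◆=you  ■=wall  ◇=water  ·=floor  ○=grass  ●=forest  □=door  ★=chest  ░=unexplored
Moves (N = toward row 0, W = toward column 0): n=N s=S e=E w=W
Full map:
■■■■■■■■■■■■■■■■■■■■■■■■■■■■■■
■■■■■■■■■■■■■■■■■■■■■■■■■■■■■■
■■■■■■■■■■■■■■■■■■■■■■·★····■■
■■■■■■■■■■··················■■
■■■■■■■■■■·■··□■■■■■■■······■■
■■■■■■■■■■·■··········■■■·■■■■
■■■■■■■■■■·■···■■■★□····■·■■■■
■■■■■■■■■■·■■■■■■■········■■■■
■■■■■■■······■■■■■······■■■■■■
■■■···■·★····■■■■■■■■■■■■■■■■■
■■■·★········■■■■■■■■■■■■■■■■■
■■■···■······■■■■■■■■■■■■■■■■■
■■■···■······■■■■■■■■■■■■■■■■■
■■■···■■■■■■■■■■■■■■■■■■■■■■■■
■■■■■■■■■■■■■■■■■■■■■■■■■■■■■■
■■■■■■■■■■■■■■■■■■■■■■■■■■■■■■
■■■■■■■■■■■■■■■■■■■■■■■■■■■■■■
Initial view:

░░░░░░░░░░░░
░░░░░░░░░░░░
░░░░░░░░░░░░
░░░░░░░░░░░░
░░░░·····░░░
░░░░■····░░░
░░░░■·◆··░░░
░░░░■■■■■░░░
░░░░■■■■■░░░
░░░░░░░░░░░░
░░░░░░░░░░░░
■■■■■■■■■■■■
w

░░░░░░░░░░░░
░░░░░░░░░░░░
░░░░░░░░░░░░
░░░░░░░░░░░░
░░░░······░░
░░░░·■····░░
░░░░·■◆···░░
░░░░·■■■■■░░
░░░░■■■■■■░░
░░░░░░░░░░░░
░░░░░░░░░░░░
■■■■■■■■■■■■

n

░░░░░░░░░░░░
░░░░░░░░░░░░
░░░░░░░░░░░░
░░░░░░░░░░░░
░░░░·■·★·░░░
░░░░······░░
░░░░·■◆···░░
░░░░·■····░░
░░░░·■■■■■░░
░░░░■■■■■■░░
░░░░░░░░░░░░
░░░░░░░░░░░░

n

░░░░░░░░░░░░
░░░░░░░░░░░░
░░░░░░░░░░░░
░░░░░░░░░░░░
░░░░■■···░░░
░░░░·■·★·░░░
░░░░··◆···░░
░░░░·■····░░
░░░░·■····░░
░░░░·■■■■■░░
░░░░■■■■■■░░
░░░░░░░░░░░░

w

░░░░░░░░░░░░
░░░░░░░░░░░░
░░░░░░░░░░░░
░░░░░░░░░░░░
░░░░■■■···░░
░░░░··■·★·░░
░░░░★·◆····░
░░░░··■····░
░░░░··■····░
░░░░░·■■■■■░
░░░░░■■■■■■░
░░░░░░░░░░░░

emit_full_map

■■■···░
··■·★·░
★·◆····
··■····
··■····
░·■■■■■
░■■■■■■

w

■░░░░░░░░░░░
■░░░░░░░░░░░
■░░░░░░░░░░░
■░░░░░░░░░░░
■░░░■■■■···░
■░░░···■·★·░
■░░░·★◆·····
■░░░···■····
■░░░···■····
■░░░░░·■■■■■
■░░░░░■■■■■■
■░░░░░░░░░░░

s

■░░░░░░░░░░░
■░░░░░░░░░░░
■░░░░░░░░░░░
■░░░■■■■···░
■░░░···■·★·░
■░░░·★······
■░░░··◆■····
■░░░···■····
■░░░···■■■■■
■░░░░░■■■■■■
■░░░░░░░░░░░
■░░░░░░░░░░░

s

■░░░░░░░░░░░
■░░░░░░░░░░░
■░░░■■■■···░
■░░░···■·★·░
■░░░·★······
■░░░···■····
■░░░··◆■····
■░░░···■■■■■
■░░░■■■■■■■■
■░░░░░░░░░░░
■░░░░░░░░░░░
■■■■■■■■■■■■

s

■░░░░░░░░░░░
■░░░■■■■···░
■░░░···■·★·░
■░░░·★······
■░░░···■····
■░░░···■····
■░░░··◆■■■■■
■░░░■■■■■■■■
■░░░■■■■■░░░
■░░░░░░░░░░░
■■■■■■■■■■■■
■■■■■■■■■■■■

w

■■░░░░░░░░░░
■■░░░■■■■···
■■░░░···■·★·
■■░░░·★·····
■■░░■···■···
■■░░■···■···
■■░░■·◆·■■■■
■■░░■■■■■■■■
■■░░■■■■■■░░
■■░░░░░░░░░░
■■■■■■■■■■■■
■■■■■■■■■■■■

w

■■■░░░░░░░░░
■■■░░░■■■■··
■■■░░░···■·★
■■■░░░·★····
■■■░■■···■··
■■■░■■···■··
■■■░■■◆··■■■
■■■░■■■■■■■■
■■■░■■■■■■■░
■■■░░░░░░░░░
■■■■■■■■■■■■
■■■■■■■■■■■■

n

■■■░░░░░░░░░
■■■░░░░░░░░░
■■■░░░■■■■··
■■■░░░···■·★
■■■░■■·★····
■■■░■■···■··
■■■░■■◆··■··
■■■░■■···■■■
■■■░■■■■■■■■
■■■░■■■■■■■░
■■■░░░░░░░░░
■■■■■■■■■■■■

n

■■■░░░░░░░░░
■■■░░░░░░░░░
■■■░░░░░░░░░
■■■░░░■■■■··
■■■░■■···■·★
■■■░■■·★····
■■■░■■◆··■··
■■■░■■···■··
■■■░■■···■■■
■■■░■■■■■■■■
■■■░■■■■■■■░
■■■░░░░░░░░░

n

■■■░░░░░░░░░
■■■░░░░░░░░░
■■■░░░░░░░░░
■■■░░░░░░░░░
■■■░■■■■■■··
■■■░■■···■·★
■■■░■■◆★····
■■■░■■···■··
■■■░■■···■··
■■■░■■···■■■
■■■░■■■■■■■■
■■■░■■■■■■■░

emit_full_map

■■■■■■···░
■■···■·★·░
■■◆★······
■■···■····
■■···■····
■■···■■■■■
■■■■■■■■■■
■■■■■■■░░░

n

■■■░░░░░░░░░
■■■░░░░░░░░░
■■■░░░░░░░░░
■■■░░░░░░░░░
■■■░■■■■■░░░
■■■░■■■■■■··
■■■░■■◆··■·★
■■■░■■·★····
■■■░■■···■··
■■■░■■···■··
■■■░■■···■■■
■■■░■■■■■■■■

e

■■░░░░░░░░░░
■■░░░░░░░░░░
■■░░░░░░░░░░
■■░░░░░░░░░░
■■░■■■■■■░░░
■■░■■■■■■···
■■░■■·◆·■·★·
■■░■■·★·····
■■░■■···■···
■■░■■···■···
■■░■■···■■■■
■■░■■■■■■■■■

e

■░░░░░░░░░░░
■░░░░░░░░░░░
■░░░░░░░░░░░
■░░░░░░░░░░░
■░■■■■■■■░░░
■░■■■■■■···░
■░■■··◆■·★·░
■░■■·★······
■░■■···■····
■░■■···■····
■░■■···■■■■■
■░■■■■■■■■■■

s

■░░░░░░░░░░░
■░░░░░░░░░░░
■░░░░░░░░░░░
■░■■■■■■■░░░
■░■■■■■■···░
■░■■···■·★·░
■░■■·★◆·····
■░■■···■····
■░■■···■····
■░■■···■■■■■
■░■■■■■■■■■■
■░■■■■■■■░░░

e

░░░░░░░░░░░░
░░░░░░░░░░░░
░░░░░░░░░░░░
░■■■■■■■░░░░
░■■■■■■···░░
░■■···■·★·░░
░■■·★·◆····░
░■■···■····░
░■■···■····░
░■■···■■■■■░
░■■■■■■■■■■░
░■■■■■■■░░░░

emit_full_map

■■■■■■■░░░
■■■■■■···░
■■···■·★·░
■■·★·◆····
■■···■····
■■···■····
■■···■■■■■
■■■■■■■■■■
■■■■■■■░░░


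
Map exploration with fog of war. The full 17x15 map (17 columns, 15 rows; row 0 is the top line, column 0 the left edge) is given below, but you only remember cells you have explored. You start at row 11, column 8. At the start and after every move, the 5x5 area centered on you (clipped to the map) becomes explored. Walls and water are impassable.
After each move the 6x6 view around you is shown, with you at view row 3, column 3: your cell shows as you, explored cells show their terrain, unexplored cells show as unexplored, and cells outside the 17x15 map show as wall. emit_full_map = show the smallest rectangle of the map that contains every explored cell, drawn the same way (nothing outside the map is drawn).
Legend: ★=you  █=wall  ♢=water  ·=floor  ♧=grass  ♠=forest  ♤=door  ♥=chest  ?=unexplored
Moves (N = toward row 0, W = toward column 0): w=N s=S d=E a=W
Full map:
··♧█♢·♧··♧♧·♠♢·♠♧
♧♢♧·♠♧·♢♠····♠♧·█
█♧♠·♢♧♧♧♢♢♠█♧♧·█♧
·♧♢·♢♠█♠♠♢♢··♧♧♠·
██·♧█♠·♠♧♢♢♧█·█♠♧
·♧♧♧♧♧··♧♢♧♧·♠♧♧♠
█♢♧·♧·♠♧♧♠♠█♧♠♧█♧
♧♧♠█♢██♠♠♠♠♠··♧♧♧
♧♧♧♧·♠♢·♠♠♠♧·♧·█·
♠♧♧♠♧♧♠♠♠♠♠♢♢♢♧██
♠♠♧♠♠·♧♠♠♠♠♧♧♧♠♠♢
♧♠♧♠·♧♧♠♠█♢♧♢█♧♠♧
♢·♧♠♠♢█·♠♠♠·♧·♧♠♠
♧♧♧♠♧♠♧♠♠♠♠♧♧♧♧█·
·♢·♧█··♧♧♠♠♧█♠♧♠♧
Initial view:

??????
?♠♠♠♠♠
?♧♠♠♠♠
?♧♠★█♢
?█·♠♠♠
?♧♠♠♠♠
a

??????
?♧♠♠♠♠
?·♧♠♠♠
?♧♧★♠█
?♢█·♠♠
?♠♧♠♠♠

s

?♧♠♠♠♠
?·♧♠♠♠
?♧♧♠♠█
?♢█★♠♠
?♠♧♠♠♠
?··♧♧♠

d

♧♠♠♠♠♠
·♧♠♠♠♠
♧♧♠♠█♢
♢█·★♠♠
♠♧♠♠♠♠
··♧♧♠♠

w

??????
♧♠♠♠♠♠
·♧♠♠♠♠
♧♧♠★█♢
♢█·♠♠♠
♠♧♠♠♠♠

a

??????
?♧♠♠♠♠
?·♧♠♠♠
?♧♧★♠█
?♢█·♠♠
?♠♧♠♠♠

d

??????
♧♠♠♠♠♠
·♧♠♠♠♠
♧♧♠★█♢
♢█·♠♠♠
♠♧♠♠♠♠

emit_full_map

♧♠♠♠♠♠
·♧♠♠♠♠
♧♧♠★█♢
♢█·♠♠♠
♠♧♠♠♠♠
··♧♧♠♠

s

♧♠♠♠♠♠
·♧♠♠♠♠
♧♧♠♠█♢
♢█·★♠♠
♠♧♠♠♠♠
··♧♧♠♠


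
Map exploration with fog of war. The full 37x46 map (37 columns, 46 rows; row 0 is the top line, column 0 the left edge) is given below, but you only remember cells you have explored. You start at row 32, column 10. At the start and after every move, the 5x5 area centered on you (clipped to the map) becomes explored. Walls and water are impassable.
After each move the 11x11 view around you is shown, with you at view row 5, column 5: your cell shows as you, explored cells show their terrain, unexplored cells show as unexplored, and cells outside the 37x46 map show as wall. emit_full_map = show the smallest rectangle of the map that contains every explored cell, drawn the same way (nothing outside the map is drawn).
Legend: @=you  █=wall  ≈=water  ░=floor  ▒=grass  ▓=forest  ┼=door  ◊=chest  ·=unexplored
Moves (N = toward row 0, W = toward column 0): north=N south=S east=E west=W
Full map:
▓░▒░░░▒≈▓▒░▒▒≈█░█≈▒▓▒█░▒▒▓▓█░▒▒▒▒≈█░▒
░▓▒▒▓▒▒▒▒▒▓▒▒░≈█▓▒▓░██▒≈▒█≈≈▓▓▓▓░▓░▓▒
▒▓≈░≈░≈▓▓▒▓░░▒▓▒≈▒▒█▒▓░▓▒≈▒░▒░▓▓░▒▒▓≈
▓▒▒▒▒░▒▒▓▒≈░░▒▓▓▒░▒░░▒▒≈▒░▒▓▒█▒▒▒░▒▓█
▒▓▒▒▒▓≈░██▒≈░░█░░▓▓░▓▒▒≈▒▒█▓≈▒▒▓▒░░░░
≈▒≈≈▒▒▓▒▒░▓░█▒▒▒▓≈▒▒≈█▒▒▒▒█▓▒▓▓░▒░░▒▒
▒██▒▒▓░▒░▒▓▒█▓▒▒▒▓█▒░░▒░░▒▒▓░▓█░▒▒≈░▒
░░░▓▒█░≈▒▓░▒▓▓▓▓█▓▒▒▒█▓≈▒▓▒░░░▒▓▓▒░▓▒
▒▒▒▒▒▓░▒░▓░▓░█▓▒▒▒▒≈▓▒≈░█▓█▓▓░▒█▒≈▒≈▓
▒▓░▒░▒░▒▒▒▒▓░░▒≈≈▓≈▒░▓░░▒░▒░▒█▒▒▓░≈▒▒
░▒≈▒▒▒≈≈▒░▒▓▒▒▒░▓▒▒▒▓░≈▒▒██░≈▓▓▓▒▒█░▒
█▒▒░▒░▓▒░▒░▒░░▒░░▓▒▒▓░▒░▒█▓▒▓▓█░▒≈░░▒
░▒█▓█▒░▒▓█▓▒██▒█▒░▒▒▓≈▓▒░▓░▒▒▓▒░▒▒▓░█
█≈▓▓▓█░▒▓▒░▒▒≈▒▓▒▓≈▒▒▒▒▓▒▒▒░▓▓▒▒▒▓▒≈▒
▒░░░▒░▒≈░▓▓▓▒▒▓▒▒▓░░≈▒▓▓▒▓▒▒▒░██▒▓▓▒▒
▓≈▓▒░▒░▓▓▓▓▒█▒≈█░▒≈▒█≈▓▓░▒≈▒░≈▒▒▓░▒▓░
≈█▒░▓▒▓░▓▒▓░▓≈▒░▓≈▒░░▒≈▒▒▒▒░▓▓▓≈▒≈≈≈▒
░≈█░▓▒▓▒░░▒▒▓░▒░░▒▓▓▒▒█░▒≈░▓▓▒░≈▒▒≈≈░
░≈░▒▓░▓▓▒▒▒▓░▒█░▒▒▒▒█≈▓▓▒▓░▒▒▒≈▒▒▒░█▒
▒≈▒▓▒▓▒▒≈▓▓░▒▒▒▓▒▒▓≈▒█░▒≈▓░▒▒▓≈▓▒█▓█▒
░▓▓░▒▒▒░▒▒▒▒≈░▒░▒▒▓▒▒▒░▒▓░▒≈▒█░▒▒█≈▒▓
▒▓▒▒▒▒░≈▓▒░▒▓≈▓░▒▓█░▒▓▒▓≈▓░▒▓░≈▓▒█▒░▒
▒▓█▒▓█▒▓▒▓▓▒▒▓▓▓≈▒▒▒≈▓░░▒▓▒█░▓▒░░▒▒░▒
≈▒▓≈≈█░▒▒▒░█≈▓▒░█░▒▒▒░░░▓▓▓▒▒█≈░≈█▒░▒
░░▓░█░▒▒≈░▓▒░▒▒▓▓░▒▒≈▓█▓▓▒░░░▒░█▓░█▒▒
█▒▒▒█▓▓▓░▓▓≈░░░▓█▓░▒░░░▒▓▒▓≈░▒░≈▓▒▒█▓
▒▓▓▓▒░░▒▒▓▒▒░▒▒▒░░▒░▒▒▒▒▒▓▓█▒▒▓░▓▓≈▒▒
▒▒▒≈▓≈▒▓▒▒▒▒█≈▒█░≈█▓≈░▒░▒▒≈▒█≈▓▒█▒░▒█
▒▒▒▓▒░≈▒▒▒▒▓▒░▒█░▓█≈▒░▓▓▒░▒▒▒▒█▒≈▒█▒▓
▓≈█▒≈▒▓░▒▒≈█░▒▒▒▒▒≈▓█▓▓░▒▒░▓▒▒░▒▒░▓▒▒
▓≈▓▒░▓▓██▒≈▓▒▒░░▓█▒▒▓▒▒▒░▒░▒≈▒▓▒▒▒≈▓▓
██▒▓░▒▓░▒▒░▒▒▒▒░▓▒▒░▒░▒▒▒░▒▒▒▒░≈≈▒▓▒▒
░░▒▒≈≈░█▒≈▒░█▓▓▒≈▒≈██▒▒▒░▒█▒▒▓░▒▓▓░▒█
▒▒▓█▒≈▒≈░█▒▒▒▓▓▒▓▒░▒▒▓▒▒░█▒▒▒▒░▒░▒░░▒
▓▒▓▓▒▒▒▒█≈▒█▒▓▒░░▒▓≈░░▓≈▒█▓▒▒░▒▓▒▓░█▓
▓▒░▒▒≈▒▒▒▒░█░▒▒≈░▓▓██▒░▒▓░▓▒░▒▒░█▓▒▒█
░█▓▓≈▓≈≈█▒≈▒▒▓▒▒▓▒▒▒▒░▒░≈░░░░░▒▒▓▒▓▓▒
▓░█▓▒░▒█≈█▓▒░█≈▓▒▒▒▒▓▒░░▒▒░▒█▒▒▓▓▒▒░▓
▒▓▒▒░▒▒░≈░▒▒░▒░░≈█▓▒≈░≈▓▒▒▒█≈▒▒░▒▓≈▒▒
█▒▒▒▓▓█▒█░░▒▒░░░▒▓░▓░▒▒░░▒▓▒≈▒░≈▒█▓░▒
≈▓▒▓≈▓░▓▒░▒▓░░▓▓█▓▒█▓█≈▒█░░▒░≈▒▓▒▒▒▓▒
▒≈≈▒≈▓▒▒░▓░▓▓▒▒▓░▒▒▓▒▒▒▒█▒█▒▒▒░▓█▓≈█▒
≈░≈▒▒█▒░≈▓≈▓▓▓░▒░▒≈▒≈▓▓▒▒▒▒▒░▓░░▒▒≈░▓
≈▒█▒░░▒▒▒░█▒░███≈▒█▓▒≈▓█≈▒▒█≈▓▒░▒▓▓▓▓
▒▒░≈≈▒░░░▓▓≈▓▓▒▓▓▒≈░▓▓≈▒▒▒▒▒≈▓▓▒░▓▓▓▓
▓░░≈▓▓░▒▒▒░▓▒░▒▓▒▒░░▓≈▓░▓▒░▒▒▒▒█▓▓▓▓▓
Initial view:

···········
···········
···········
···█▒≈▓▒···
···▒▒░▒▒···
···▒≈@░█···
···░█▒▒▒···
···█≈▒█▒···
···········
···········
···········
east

···········
···········
···········
··█▒≈▓▒▒···
··▒▒░▒▒▒···
··▒≈▒@█▓···
··░█▒▒▒▓···
··█≈▒█▒▓···
···········
···········
···········

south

···········
···········
··█▒≈▓▒▒···
··▒▒░▒▒▒···
··▒≈▒░█▓···
··░█▒@▒▓···
··█≈▒█▒▓···
···▒░█░▒···
···········
···········
···········

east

···········
···········
·█▒≈▓▒▒····
·▒▒░▒▒▒▒···
·▒≈▒░█▓▓···
·░█▒▒@▓▓···
·█≈▒█▒▓▒···
··▒░█░▒▒···
···········
···········
···········

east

···········
···········
█▒≈▓▒▒·····
▒▒░▒▒▒▒░···
▒≈▒░█▓▓▒···
░█▒▒▒@▓▒···
█≈▒█▒▓▒░···
·▒░█░▒▒≈···
···········
···········
···········

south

···········
█▒≈▓▒▒·····
▒▒░▒▒▒▒░···
▒≈▒░█▓▓▒···
░█▒▒▒▓▓▒···
█≈▒█▒@▒░···
·▒░█░▒▒≈···
···▒▒▓▒▒···
···········
···········
···········

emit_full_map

█▒≈▓▒▒··
▒▒░▒▒▒▒░
▒≈▒░█▓▓▒
░█▒▒▒▓▓▒
█≈▒█▒@▒░
·▒░█░▒▒≈
···▒▒▓▒▒

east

···········
▒≈▓▒▒······
▒░▒▒▒▒░····
≈▒░█▓▓▒≈···
█▒▒▒▓▓▒▓···
≈▒█▒▓@░░···
▒░█░▒▒≈░···
··▒▒▓▒▒▓···
···········
···········
···········

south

▒≈▓▒▒······
▒░▒▒▒▒░····
≈▒░█▓▓▒≈···
█▒▒▒▓▓▒▓···
≈▒█▒▓▒░░···
▒░█░▒@≈░···
··▒▒▓▒▒▓···
···░█≈▓▒···
···········
···········
···········

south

▒░▒▒▒▒░····
≈▒░█▓▓▒≈···
█▒▒▒▓▓▒▓···
≈▒█▒▓▒░░···
▒░█░▒▒≈░···
··▒▒▓@▒▓···
···░█≈▓▒···
···░▒░░≈···
···········
···········
···········

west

▒▒░▒▒▒▒░···
▒≈▒░█▓▓▒≈··
░█▒▒▒▓▓▒▓··
█≈▒█▒▓▒░░··
·▒░█░▒▒≈░··
···▒▒@▒▒▓··
···▒░█≈▓▒··
···▒░▒░░≈··
···········
···········
···········

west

·▒▒░▒▒▒▒░··
·▒≈▒░█▓▓▒≈·
·░█▒▒▒▓▓▒▓·
·█≈▒█▒▓▒░░·
··▒░█░▒▒≈░·
···≈▒@▓▒▒▓·
···▓▒░█≈▓▒·
···▒▒░▒░░≈·
···········
···········
···········

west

··▒▒░▒▒▒▒░·
··▒≈▒░█▓▓▒≈
··░█▒▒▒▓▓▒▓
··█≈▒█▒▓▒░░
···▒░█░▒▒≈░
···▒≈@▒▓▒▒▓
···█▓▒░█≈▓▒
···░▒▒░▒░░≈
···········
···········
···········

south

··▒≈▒░█▓▓▒≈
··░█▒▒▒▓▓▒▓
··█≈▒█▒▓▒░░
···▒░█░▒▒≈░
···▒≈▒▒▓▒▒▓
···█▓@░█≈▓▒
···░▒▒░▒░░≈
···░░▒▒░···
···········
···········
···········

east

·▒≈▒░█▓▓▒≈·
·░█▒▒▒▓▓▒▓·
·█≈▒█▒▓▒░░·
··▒░█░▒▒≈░·
··▒≈▒▒▓▒▒▓·
··█▓▒@█≈▓▒·
··░▒▒░▒░░≈·
··░░▒▒░░···
···········
···········
···········

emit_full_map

█▒≈▓▒▒···
▒▒░▒▒▒▒░·
▒≈▒░█▓▓▒≈
░█▒▒▒▓▓▒▓
█≈▒█▒▓▒░░
·▒░█░▒▒≈░
·▒≈▒▒▓▒▒▓
·█▓▒@█≈▓▒
·░▒▒░▒░░≈
·░░▒▒░░··

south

·░█▒▒▒▓▓▒▓·
·█≈▒█▒▓▒░░·
··▒░█░▒▒≈░·
··▒≈▒▒▓▒▒▓·
··█▓▒░█≈▓▒·
··░▒▒@▒░░≈·
··░░▒▒░░···
···▒▓░░▓···
···········
···········
···········

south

·█≈▒█▒▓▒░░·
··▒░█░▒▒≈░·
··▒≈▒▒▓▒▒▓·
··█▓▒░█≈▓▒·
··░▒▒░▒░░≈·
··░░▒@░░···
···▒▓░░▓···
···░▓▓▒▒···
···········
···········
···········

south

··▒░█░▒▒≈░·
··▒≈▒▒▓▒▒▓·
··█▓▒░█≈▓▒·
··░▒▒░▒░░≈·
··░░▒▒░░···
···▒▓@░▓···
···░▓▓▒▒···
···≈▓▓▓░···
···········
···········
···········

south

··▒≈▒▒▓▒▒▓·
··█▓▒░█≈▓▒·
··░▒▒░▒░░≈·
··░░▒▒░░···
···▒▓░░▓···
···░▓@▒▒···
···≈▓▓▓░···
···█▒░██···
···········
···········
███████████

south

··█▓▒░█≈▓▒·
··░▒▒░▒░░≈·
··░░▒▒░░···
···▒▓░░▓···
···░▓▓▒▒···
···≈▓@▓░···
···█▒░██···
···▓≈▓▓▒···
···········
███████████
███████████

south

··░▒▒░▒░░≈·
··░░▒▒░░···
···▒▓░░▓···
···░▓▓▒▒···
···≈▓▓▓░···
···█▒@██···
···▓≈▓▓▒···
···░▓▒░▒···
███████████
███████████
███████████

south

··░░▒▒░░···
···▒▓░░▓···
···░▓▓▒▒···
···≈▓▓▓░···
···█▒░██···
···▓≈@▓▒···
···░▓▒░▒···
███████████
███████████
███████████
███████████

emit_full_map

█▒≈▓▒▒···
▒▒░▒▒▒▒░·
▒≈▒░█▓▓▒≈
░█▒▒▒▓▓▒▓
█≈▒█▒▓▒░░
·▒░█░▒▒≈░
·▒≈▒▒▓▒▒▓
·█▓▒░█≈▓▒
·░▒▒░▒░░≈
·░░▒▒░░··
··▒▓░░▓··
··░▓▓▒▒··
··≈▓▓▓░··
··█▒░██··
··▓≈@▓▒··
··░▓▒░▒··

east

·░░▒▒░░····
··▒▓░░▓····
··░▓▓▒▒····
··≈▓▓▓░▒···
··█▒░███···
··▓≈▓@▒▓···
··░▓▒░▒▓···
███████████
███████████
███████████
███████████

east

░░▒▒░░·····
·▒▓░░▓·····
·░▓▓▒▒·····
·≈▓▓▓░▒░···
·█▒░███≈···
·▓≈▓▓@▓▓···
·░▓▒░▒▓▒···
███████████
███████████
███████████
███████████

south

·▒▓░░▓·····
·░▓▓▒▒·····
·≈▓▓▓░▒░···
·█▒░███≈···
·▓≈▓▓▒▓▓···
·░▓▒░@▓▒···
███████████
███████████
███████████
███████████
███████████

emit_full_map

█▒≈▓▒▒···
▒▒░▒▒▒▒░·
▒≈▒░█▓▓▒≈
░█▒▒▒▓▓▒▓
█≈▒█▒▓▒░░
·▒░█░▒▒≈░
·▒≈▒▒▓▒▒▓
·█▓▒░█≈▓▒
·░▒▒░▒░░≈
·░░▒▒░░··
··▒▓░░▓··
··░▓▓▒▒··
··≈▓▓▓░▒░
··█▒░███≈
··▓≈▓▓▒▓▓
··░▓▒░@▓▒


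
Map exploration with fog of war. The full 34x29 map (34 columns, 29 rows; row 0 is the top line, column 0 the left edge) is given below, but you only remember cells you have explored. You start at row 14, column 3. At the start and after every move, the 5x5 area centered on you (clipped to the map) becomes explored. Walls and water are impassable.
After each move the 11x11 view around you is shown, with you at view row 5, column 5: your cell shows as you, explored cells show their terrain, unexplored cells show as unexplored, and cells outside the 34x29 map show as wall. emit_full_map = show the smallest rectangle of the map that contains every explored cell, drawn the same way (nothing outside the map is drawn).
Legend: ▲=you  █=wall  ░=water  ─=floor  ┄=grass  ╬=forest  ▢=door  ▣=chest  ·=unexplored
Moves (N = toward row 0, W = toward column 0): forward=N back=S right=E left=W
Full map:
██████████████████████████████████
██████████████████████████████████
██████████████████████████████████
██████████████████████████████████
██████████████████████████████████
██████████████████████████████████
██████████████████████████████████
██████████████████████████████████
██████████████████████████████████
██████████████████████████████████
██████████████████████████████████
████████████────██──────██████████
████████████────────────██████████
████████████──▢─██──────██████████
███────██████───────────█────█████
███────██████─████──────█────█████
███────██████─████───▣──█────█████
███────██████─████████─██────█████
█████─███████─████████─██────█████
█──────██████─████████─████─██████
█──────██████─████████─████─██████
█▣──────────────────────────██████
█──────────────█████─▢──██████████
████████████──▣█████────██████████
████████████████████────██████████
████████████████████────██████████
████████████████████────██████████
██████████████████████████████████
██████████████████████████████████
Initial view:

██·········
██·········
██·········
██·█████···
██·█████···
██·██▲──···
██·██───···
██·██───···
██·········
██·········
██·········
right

█··········
█··········
█··········
█·██████···
█·██████···
█·██─▲──···
█·██────···
█·██────···
█··········
█··········
█··········

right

···········
···········
···········
·███████···
·███████···
·██──▲─█···
·██────█···
·██────█···
···········
···········
···········

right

···········
···········
···········
████████···
████████···
██───▲██···
██────██···
██────██···
···········
···········
···········

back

···········
···········
████████···
████████···
██────██···
██───▲██···
██────██···
···───██···
···········
···········
···········

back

···········
████████···
████████···
██────██···
██────██···
██───▲██···
···───██···
···█─███···
···········
···········
···········

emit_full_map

████████
████████
██────██
██────██
██───▲██
···───██
···█─███

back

████████···
████████···
██────██···
██────██···
██────██···
···──▲██···
···█─███···
···───██···
···········
···········
···········

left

·████████··
·████████··
·██────██··
·██────██··
·██────██··
···──▲─██··
···██─███··
···────██··
···········
···········
···········

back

·████████··
·██────██··
·██────██··
·██────██··
···────██··
···██▲███··
···────██··
···────█···
···········
···········
···········

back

·██────██··
·██────██··
·██────██··
···────██··
···██─███··
···──▲─██··
···────█···
···─────···
···········
···········
···········

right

██────██···
██────██···
██────██···
··────██···
··██─███···
··───▲██···
··────██···
··──────···
···········
···········
···········

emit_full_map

████████
████████
██────██
██────██
██────██
··────██
··██─███
··───▲██
··────██
··──────

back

██────██···
██────██···
··────██···
··██─███···
··────██···
··───▲██···
··──────···
···─────···
···········
···········
···········

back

██────██···
··────██···
··██─███···
··────██···
··────██···
··───▲──···
···─────···
···█████···
···········
···········
···········

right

█────██····
·────██····
·██─███····
·────███···
·────███···
·────▲──···
··──────···
··██████···
···········
···········
···········

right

────██·····
────██·····
██─███·····
────████···
────████···
─────▲──···
·───────···
·███████···
···········
···········
···········

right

───██······
───██······
█─███······
───█████···
───█████···
─────▲──···
────────···
████████···
···········
···········
···········

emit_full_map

████████···
████████···
██────██···
██────██···
██────██···
··────██···
··██─███···
··────█████
··────█████
··──────▲──
···────────
···████████

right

──██·······
──██·······
─███·······
──██████···
──██████···
─────▲──···
────────···
███████─···
···········
···········
···········

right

─██········
─██········
███········
─██████─···
─██████─···
─────▲──···
────────···
██████──···
···········
···········
···········

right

██·········
██·········
██·········
██████─█···
██████─█···
─────▲──···
────────···
█████──▣···
···········
···········
···········

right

█··········
█··········
█··········
█████─██···
█████─██···
─────▲──···
───────█···
████──▣█···
···········
···········
···········

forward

█··········
█··········
█··········
█··██─██···
█████─██···
█████▲██···
────────···
───────█···
████──▣█···
···········
···········

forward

█··········
█··········
█··········
█··██─██···
█··██─██···
█████▲██···
█████─██···
────────···
───────█···
████──▣█···
···········

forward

█··········
█··········
█··········
█··██─██···
█··██─██···
█··██▲██···
█████─██···
█████─██···
────────···
───────█···
████──▣█···

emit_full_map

████████·······
████████·······
██────██·······
██────██·······
██────██··██─██
··────██··██─██
··██─███··██▲██
··────██████─██
··────██████─██
··─────────────
···───────────█
···████████──▣█

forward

█··········
█··········
█··········
█··██─██···
█··██─██···
█··██▲██···
█··██─██···
█████─██···
█████─██···
────────···
───────█···

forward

···········
█··········
█··········
█··██───···
█··██─██···
█··██▲██···
█··██─██···
█··██─██···
█████─██···
█████─██···
────────···

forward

···········
···········
█··········
█··█──▢─···
█··██───···
█··██▲██···
█··██─██···
█··██─██···
█··██─██···
█████─██···
█████─██···

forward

···········
···········
···········
█··█────···
█··█──▢─···
█··██▲──···
█··██─██···
█··██─██···
█··██─██···
█··██─██···
█████─██···

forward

···········
···········
···········
···█────···
█··█────···
█··█─▲▢─···
█··██───···
█··██─██···
█··██─██···
█··██─██···
█··██─██···

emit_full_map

··········█────
████████··█────
████████··█─▲▢─
██────██··██───
██────██··██─██
██────██··██─██
··────██··██─██
··██─███··██─██
··────██████─██
··────██████─██
··─────────────
···───────────█
···████████──▣█
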